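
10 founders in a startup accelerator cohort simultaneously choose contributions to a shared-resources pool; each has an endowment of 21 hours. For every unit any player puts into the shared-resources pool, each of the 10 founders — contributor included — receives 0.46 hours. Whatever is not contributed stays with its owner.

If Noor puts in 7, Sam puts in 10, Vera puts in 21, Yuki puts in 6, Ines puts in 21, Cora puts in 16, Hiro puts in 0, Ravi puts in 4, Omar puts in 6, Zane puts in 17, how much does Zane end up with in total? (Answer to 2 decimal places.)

Total contributed: 7 + 10 + 21 + 6 + 21 + 16 + 0 + 4 + 6 + 17 = 108.
Each receives 0.46 × 108 = 49.68 from the shared-resources pool.
Zane keeps 21 − 17 = 4, so Zane's payoff is 4 + 49.68 = 53.68.

53.68 hours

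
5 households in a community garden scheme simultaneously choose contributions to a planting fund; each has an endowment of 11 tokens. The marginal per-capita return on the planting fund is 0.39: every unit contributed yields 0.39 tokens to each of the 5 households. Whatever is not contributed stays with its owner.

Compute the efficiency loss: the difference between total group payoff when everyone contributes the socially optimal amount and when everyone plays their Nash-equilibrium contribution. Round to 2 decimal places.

The private return per contributed unit is 0.39 < 1, so contributing 0 is dominant for every player. At the Nash equilibrium everyone keeps their 11, and the group total is 5 × 11 = 55.
Each contributed unit returns 1.950 to the group as a whole (0.39 to each of 5 players), which exceeds 1, so the social optimum is full contribution: group total = 1.950 × 55 = 107.25.
Efficiency loss = 107.25 − 55 = 52.25.

52.25 tokens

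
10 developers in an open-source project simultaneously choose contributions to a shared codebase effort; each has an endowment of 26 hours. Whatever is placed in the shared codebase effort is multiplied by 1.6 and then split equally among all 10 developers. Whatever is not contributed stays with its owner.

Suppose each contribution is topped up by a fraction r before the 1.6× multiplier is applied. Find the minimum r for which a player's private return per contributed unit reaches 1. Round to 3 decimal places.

5.250

With matching at rate r, one contributed unit becomes (1 + r) in the shared codebase effort and returns 1.6 × (1 + r) / 10 to the contributor.
Setting this equal to 1: 1 + r = 10/1.6 = 6.2500.
So the minimum matching rate is r = 6.2500 − 1 = 5.250.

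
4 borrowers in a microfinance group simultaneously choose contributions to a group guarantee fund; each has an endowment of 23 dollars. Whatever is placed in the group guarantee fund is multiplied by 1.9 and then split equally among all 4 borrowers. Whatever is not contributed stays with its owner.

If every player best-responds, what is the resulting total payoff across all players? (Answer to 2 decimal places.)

Each contributed unit returns 1.9/4 = 0.4750 to its contributor — below 1 — so contributing 0 is dominant for every player. At the Nash equilibrium everyone keeps their 23, and the group total is 4 × 23 = 92.

92.00 dollars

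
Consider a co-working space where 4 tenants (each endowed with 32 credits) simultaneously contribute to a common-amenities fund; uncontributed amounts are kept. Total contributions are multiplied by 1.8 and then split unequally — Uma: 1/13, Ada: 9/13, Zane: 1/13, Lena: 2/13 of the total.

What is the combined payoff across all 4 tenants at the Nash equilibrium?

153.60 credits

A player with share s gets back 1.8·s per unit contributed, so full contribution is dominant for anyone with s > 1/1.8 = 0.5556 and zero contribution is dominant for anyone below.
The only share above 0.5556 is Ada's 9/13, contributing 32; the remaining 3 contribute 0. Total contributed: 32.
The common-amenities fund pays out 1.8 × 32 = 57.60 in total (split across the unequal shares, but the aggregate is all that matters for the group sum).
The 3 free-riders keep 32 each, adding 96. Group total = 96 + 57.60 = 153.60.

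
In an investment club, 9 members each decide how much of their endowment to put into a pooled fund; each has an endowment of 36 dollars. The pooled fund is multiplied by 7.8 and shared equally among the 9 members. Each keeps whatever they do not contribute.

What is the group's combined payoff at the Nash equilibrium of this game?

Each contributed unit returns 7.8/9 = 0.8667 to its contributor — below 1 — so contributing 0 is dominant for every player. At the Nash equilibrium everyone keeps their 36, and the group total is 9 × 36 = 324.

324.00 dollars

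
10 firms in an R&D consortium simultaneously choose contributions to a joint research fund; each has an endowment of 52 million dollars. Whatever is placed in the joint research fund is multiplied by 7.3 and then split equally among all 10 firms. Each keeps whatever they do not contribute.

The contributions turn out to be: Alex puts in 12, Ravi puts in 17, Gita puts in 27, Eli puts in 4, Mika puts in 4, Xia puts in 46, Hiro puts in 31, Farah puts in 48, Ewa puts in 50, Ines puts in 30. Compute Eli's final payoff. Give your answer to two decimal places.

Total contributed: 12 + 17 + 27 + 4 + 4 + 46 + 31 + 48 + 50 + 30 = 269.
Each receives 7.3 × 269 / 10 = 196.37 from the joint research fund.
Eli keeps 52 − 4 = 48, so Eli's payoff is 48 + 196.37 = 244.37.

244.37 million dollars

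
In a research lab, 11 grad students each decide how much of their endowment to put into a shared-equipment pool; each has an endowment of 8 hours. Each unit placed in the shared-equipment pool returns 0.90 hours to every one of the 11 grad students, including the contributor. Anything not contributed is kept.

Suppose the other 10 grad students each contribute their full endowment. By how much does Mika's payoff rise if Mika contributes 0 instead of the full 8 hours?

0.80 hours

Switching from a contribution of 8 to 0 lets Mika keep an extra 8 hours, but lowers the shared-equipment pool by 8, which costs Mika their own share of that drop: 0.90 × 8 = 7.20.
Net gain = 8 − 7.20 = 0.80. The private return per contributed unit (0.90) is below 1, so free-riding is indeed the best response regardless of what the others do.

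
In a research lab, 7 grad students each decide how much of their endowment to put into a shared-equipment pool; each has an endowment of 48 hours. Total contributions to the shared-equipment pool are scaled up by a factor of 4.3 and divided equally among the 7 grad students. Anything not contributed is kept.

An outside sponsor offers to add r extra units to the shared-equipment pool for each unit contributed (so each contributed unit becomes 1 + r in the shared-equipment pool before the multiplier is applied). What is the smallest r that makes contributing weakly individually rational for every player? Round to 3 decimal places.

With matching at rate r, one contributed unit becomes (1 + r) in the shared-equipment pool and returns 4.3 × (1 + r) / 7 to the contributor.
Setting this equal to 1: 1 + r = 7/4.3 = 1.6279.
So the minimum matching rate is r = 1.6279 − 1 = 0.628.

0.628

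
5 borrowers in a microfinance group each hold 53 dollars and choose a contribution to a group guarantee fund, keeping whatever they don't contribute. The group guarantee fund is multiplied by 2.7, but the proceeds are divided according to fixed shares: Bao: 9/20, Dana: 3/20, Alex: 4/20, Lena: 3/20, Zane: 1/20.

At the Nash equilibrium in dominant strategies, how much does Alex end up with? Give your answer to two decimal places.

Player j's private return per contributed unit is 2.7 × (j's share). Contributing is weakly dominant for j when that share is at least 1/2.7 = 0.3704, and contributing 0 is dominant otherwise.
Only Bao (9/20) clears that bar, contributing 53; the remaining 4 contribute 0. Total contributed: 53.
Alex keeps 53 and receives 2.7 × 53 × 4/20 = 28.62 from the group guarantee fund, for a payoff of 81.62.

81.62 dollars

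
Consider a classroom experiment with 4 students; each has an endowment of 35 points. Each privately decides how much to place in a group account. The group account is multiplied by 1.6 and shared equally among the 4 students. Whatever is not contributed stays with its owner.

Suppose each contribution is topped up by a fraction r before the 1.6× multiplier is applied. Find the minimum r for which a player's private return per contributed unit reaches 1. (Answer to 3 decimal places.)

1.500

With matching at rate r, one contributed unit becomes (1 + r) in the group account and returns 1.6 × (1 + r) / 4 to the contributor.
Setting this equal to 1: 1 + r = 4/1.6 = 2.5000.
So the minimum matching rate is r = 2.5000 − 1 = 1.500.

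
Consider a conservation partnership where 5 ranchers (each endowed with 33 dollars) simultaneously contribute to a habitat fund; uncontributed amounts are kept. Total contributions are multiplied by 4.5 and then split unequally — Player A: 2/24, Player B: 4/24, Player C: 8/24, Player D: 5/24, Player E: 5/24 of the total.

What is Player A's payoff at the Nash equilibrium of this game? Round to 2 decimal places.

45.38 dollars

For player j, contributing a unit is worthwhile iff 4.5 × (j's share) ≥ 1, i.e. iff j's share is at least 0.2222.
The only share above 0.2222 is Player C's 8/24, contributing 33; the remaining 4 contribute 0. Total contributed: 33.
Player A keeps 33 and receives 4.5 × 33 × 2/24 = 12.38 from the habitat fund, for a payoff of 45.38.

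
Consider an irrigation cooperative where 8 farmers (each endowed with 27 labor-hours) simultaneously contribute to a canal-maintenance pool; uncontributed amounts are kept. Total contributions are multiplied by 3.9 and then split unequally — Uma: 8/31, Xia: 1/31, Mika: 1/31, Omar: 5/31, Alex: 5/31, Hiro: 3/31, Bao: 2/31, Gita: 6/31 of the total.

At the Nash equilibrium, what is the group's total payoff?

294.30 labor-hours

A player with share s gets back 3.9·s per unit contributed, so full contribution is dominant for anyone with s > 1/3.9 = 0.2564 and zero contribution is dominant for anyone below.
The only share above 0.2564 is Uma's 8/31, contributing 27; the remaining 7 contribute 0. Total contributed: 27.
The canal-maintenance pool pays out 3.9 × 27 = 105.30 in total (split across the unequal shares, but the aggregate is all that matters for the group sum).
The 7 free-riders keep 27 each, adding 189. Group total = 189 + 105.30 = 294.30.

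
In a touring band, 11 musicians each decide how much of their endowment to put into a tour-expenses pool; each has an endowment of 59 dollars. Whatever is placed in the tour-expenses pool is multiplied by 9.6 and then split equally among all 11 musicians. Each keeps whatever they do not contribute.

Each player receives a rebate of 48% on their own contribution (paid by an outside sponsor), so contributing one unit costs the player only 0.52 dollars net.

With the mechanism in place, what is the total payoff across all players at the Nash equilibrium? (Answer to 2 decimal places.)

6541.92 dollars

With the mechanism, a contributed unit returns (9.6/11) / 0.52 = 1.6783 per unit of net cost to the contributor — now above 1 — so contributing fully is weakly dominant for every player.
At the Nash equilibrium everyone contributes 59. Group total payoff = 11 × (59 × 0.48 + 9.6 × 59) = 6541.92.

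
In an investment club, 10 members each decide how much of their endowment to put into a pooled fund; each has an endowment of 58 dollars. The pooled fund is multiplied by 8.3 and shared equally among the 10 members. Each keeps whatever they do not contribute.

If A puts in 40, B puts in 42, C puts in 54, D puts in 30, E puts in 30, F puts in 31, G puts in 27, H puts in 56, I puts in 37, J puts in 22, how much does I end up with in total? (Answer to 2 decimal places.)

327.27 dollars

Total contributed: 40 + 42 + 54 + 30 + 30 + 31 + 27 + 56 + 37 + 22 = 369.
Each receives 8.3 × 369 / 10 = 306.27 from the pooled fund.
I keeps 58 − 37 = 21, so I's payoff is 21 + 306.27 = 327.27.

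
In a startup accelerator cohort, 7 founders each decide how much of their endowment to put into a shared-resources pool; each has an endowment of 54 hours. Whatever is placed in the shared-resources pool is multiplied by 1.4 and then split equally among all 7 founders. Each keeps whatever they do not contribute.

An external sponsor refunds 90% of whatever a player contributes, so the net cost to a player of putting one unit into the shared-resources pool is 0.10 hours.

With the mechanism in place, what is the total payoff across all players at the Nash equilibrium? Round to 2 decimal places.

869.40 hours

With the mechanism, a contributed unit returns (1.4/7) / 0.10 = 2.0000 per unit of net cost to the contributor — now above 1 — so contributing fully is weakly dominant for every player.
So the Nash equilibrium is full contribution by all 7; the group earns 7 × (54 × 0.90 + 1.4 × 54) = 869.40.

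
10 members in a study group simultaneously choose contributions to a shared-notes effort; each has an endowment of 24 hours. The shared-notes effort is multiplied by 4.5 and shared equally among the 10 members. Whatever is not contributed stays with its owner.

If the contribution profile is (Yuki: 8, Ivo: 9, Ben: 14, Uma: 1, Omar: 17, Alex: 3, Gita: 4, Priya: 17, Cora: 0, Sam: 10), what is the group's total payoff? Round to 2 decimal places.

530.50 hours

Total contributed: 8 + 9 + 14 + 1 + 17 + 3 + 4 + 17 + 0 + 10 = 83; total kept: 10 × 24 − 83 = 157.
The shared-notes effort pays out 4.5 × 83 = 373.50 in aggregate.
Group total = 157 + 373.50 = 530.50.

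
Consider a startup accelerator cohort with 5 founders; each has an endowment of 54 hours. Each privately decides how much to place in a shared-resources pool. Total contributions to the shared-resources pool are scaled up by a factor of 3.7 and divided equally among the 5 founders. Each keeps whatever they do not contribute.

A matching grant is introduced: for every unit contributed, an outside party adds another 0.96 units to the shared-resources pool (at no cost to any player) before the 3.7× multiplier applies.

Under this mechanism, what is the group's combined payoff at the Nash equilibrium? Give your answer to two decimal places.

Under the mechanism each unit contributed yields 3.7 × 1.96 / 5 = 1.4504 back to its contributor per unit of net cost, which exceeds 1, making full contribution the dominant choice for everyone.
At the Nash equilibrium everyone contributes 54. Group total payoff = 3.7 × 1.96 × 270 = 1958.04.

1958.04 hours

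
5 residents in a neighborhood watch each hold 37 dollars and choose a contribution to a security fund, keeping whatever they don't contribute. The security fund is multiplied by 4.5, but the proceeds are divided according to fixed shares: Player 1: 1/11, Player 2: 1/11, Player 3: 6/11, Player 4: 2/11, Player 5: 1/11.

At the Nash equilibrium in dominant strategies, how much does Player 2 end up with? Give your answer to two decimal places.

52.14 dollars

Each unit j contributes comes back to j as 4.5 × (j's share), so j prefers to contribute only if that share exceeds 1/4.5 = 0.2222; otherwise keeping the unit dominates.
Only Player 3 (6/11) clears that bar, contributing 37; the remaining 4 contribute 0. Total contributed: 37.
Player 2 keeps 37 and receives 4.5 × 37 × 1/11 = 15.14 from the security fund, for a payoff of 52.14.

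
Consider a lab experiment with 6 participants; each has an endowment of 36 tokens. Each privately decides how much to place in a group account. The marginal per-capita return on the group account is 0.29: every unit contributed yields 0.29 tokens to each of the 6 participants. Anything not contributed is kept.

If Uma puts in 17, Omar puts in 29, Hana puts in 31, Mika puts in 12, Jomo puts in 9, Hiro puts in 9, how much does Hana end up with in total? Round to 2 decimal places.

Total contributed: 17 + 29 + 31 + 12 + 9 + 9 = 107.
Each receives 0.29 × 107 = 31.03 from the group account.
Hana keeps 36 − 31 = 5, so Hana's payoff is 5 + 31.03 = 36.03.

36.03 tokens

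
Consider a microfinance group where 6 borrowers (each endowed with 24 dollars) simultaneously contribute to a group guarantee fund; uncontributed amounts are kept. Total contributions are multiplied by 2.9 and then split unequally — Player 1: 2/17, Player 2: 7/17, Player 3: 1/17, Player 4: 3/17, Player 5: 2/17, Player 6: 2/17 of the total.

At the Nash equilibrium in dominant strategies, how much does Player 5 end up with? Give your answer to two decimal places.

32.19 dollars

A player with share s gets back 2.9·s per unit contributed, so full contribution is dominant for anyone with s > 1/2.9 = 0.3448 and zero contribution is dominant for anyone below.
Only Player 2 (7/17) clears that bar, contributing 24; the remaining 5 contribute 0. Total contributed: 24.
Player 5 keeps 24 and receives 2.9 × 24 × 2/17 = 8.19 from the group guarantee fund, for a payoff of 32.19.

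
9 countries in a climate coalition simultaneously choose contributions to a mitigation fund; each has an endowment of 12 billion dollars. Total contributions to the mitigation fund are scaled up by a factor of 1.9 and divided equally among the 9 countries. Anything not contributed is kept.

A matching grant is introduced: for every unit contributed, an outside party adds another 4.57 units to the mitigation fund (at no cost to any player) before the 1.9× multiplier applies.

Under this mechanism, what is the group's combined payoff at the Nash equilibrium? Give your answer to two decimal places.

1142.96 billion dollars

Under the mechanism each unit contributed yields 1.9 × 5.57 / 9 = 1.1759 back to its contributor per unit of net cost, which exceeds 1, making full contribution the dominant choice for everyone.
So the Nash equilibrium is full contribution by all 9; the group earns 1.9 × 5.57 × 108 = 1142.96.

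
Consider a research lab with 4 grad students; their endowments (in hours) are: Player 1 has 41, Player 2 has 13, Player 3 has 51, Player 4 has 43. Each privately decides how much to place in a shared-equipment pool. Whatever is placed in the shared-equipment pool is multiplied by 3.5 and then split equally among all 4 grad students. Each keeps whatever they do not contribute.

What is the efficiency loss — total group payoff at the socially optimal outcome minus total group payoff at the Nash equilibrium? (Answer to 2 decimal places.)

370.00 hours

The private return per contributed unit is 3.5/4 = 0.8750 < 1 for every player regardless of endowment, so the Nash equilibrium is zero contribution and the group total is Σ E_j = 41 + 13 + 51 + 43 = 148.
Each contributed unit returns 3.500 to the group, so the social optimum is full contribution by everyone: group total = 3.500 × 148 = 518.00.
Efficiency loss = (3.500 − 1) × 148 = 370.00.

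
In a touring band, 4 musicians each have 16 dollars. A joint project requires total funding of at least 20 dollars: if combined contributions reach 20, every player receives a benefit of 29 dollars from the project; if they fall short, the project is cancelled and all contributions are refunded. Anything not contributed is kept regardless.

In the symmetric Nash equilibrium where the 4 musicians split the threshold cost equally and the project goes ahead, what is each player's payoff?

40 dollars

Equal share of the threshold: 20/4 = 5.
At this profile no one gains by cutting their contribution: any cut drops the total below 20, the project is cancelled, contributions are refunded, and the deviator ends with 16, which is less than 16 − 5 + 29 = 40. Contributing more than 5 just wastes the excess. So contributing exactly 5 is a best response.
Each player's payoff: 16 − 5 + 29 = 40.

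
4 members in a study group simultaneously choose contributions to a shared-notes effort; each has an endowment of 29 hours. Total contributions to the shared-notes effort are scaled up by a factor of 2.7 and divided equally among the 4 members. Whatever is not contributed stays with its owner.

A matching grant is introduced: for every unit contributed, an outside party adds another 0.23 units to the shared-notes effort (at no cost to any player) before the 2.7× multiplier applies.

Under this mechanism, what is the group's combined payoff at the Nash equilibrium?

The effective private return is 2.7 × 1.23 / 4 = 0.8303, which is still under 1, so the mechanism doesn't change anyone's dominant strategy: zero contribution.
At the Nash equilibrium no one contributes; group total payoff = 4 × 29 = 116.

116.00 hours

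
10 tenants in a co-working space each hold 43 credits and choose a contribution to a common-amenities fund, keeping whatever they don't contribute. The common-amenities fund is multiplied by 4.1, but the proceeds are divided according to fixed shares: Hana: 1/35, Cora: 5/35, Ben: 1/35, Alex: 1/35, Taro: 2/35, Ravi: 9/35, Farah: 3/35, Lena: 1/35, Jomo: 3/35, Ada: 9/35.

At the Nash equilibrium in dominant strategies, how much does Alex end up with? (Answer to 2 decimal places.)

53.07 credits

A player with share s gets back 4.1·s per unit contributed, so full contribution is dominant for anyone with s > 1/4.1 = 0.2439 and zero contribution is dominant for anyone below.
Ravi and Ada clear that bar, contributing 43 each; the remaining 8 contribute 0. Total contributed: 86.
Alex keeps 43 and receives 4.1 × 86 × 1/35 = 10.07 from the common-amenities fund, for a payoff of 53.07.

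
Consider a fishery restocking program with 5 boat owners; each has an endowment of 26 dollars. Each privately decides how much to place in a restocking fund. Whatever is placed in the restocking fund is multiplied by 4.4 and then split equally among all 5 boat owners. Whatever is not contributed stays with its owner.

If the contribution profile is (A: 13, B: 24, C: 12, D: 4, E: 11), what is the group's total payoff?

347.60 dollars

Total contributed: 13 + 24 + 12 + 4 + 11 = 64; total kept: 5 × 26 − 64 = 66.
The restocking fund pays out 4.4 × 64 = 281.60 in aggregate.
Group total = 66 + 281.60 = 347.60.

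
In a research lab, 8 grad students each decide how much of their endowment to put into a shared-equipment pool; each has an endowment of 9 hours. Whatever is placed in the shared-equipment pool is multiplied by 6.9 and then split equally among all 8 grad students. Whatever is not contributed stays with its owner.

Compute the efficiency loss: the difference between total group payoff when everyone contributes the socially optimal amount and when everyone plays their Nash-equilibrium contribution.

Each contributed unit returns 6.9/8 = 0.8625 to its contributor — below 1 — so contributing 0 is dominant for every player. At the Nash equilibrium everyone keeps their 9, and the group total is 8 × 9 = 72.
Each contributed unit returns 6.900 to the group as a whole (0.8625 to each of 8 players), which exceeds 1, so the social optimum is full contribution: group total = 6.900 × 72 = 496.80.
Efficiency loss = 496.80 − 72 = 424.80.

424.80 hours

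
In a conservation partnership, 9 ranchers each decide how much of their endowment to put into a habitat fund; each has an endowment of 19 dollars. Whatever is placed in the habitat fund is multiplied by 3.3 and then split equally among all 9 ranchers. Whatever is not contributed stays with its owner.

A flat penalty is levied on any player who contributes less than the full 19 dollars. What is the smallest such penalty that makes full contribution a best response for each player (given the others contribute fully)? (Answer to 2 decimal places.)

Given the others contribute fully, the best deviation is to contribute 0 (any partial contribution still incurs the fine and gives up units whose private return 0.3667 is below 1).
Deviating from 19 to 0 saves 19 dollars but forfeits the deviator's share of the drop in the habitat fund: 3.3/9 × 19 = 6.97.
So the deviation gain is 19 − 6.97 = 12.03, and the fine must be at least 12.03 dollars to wipe it out.

12.03 dollars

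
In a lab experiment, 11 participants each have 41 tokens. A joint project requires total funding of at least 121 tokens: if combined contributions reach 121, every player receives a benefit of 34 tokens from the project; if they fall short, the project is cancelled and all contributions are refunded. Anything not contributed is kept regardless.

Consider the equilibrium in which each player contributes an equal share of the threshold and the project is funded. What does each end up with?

Equal share of the threshold: 121/11 = 11.
At this profile no one gains by cutting their contribution: any cut drops the total below 121, the project is cancelled, contributions are refunded, and the deviator ends with 41, which is less than 41 − 11 + 34 = 64. Contributing more than 11 just wastes the excess. So contributing exactly 11 is a best response.
Each player's payoff: 41 − 11 + 34 = 64.

64 tokens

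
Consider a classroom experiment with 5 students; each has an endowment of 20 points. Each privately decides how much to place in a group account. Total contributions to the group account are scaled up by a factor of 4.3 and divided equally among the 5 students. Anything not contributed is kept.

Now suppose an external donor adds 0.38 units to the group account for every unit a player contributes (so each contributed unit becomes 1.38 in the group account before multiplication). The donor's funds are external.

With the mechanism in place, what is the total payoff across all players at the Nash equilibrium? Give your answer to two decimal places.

The effective private return per unit is now 4.3 × 1.38 / 5 = 1.1868 > 1, so every player's dominant strategy flips to full contribution.
At the Nash equilibrium everyone contributes 20. Group total payoff = 4.3 × 1.38 × 100 = 593.40.

593.40 points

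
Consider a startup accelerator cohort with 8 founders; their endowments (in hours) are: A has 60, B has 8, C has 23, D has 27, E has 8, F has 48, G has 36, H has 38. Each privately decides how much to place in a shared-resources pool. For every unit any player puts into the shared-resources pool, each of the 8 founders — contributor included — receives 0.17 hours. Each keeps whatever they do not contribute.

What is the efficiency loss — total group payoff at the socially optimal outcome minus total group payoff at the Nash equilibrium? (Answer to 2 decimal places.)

The private return per contributed unit is 0.17 < 1 for everyone, so the Nash equilibrium is zero contribution and the group total is Σ E_j = 60 + 8 + 23 + 27 + 8 + 48 + 36 + 38 = 248.
Each contributed unit returns 1.360 to the group, so the social optimum is full contribution by everyone: group total = 1.360 × 248 = 337.28.
Efficiency loss = (1.360 − 1) × 248 = 89.28.

89.28 hours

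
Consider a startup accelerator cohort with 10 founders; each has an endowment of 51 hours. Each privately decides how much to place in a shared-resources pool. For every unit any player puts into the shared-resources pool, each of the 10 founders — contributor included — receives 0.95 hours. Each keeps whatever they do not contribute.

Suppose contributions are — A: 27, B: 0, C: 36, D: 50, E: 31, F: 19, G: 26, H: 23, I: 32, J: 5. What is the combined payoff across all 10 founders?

Total contributed: 27 + 0 + 36 + 50 + 31 + 19 + 26 + 23 + 32 + 5 = 249; total kept: 10 × 51 − 249 = 261.
The shared-resources pool pays out 0.95 × 10 × 249 = 2365.50 in aggregate.
Group total = 261 + 2365.50 = 2626.50.

2626.50 hours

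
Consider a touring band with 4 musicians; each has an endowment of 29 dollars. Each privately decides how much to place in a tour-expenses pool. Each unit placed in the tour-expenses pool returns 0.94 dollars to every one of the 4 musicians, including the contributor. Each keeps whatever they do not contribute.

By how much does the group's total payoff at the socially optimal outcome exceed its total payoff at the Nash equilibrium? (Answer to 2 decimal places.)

The private return per contributed unit is 0.94 < 1, so contributing 0 is dominant for every player. At the Nash equilibrium everyone keeps their 29, and the group total is 4 × 29 = 116.
Each contributed unit returns 3.760 to the group as a whole (0.94 to each of 4 players), which exceeds 1, so the social optimum is full contribution: group total = 3.760 × 116 = 436.16.
Efficiency loss = 436.16 − 116 = 320.16.

320.16 dollars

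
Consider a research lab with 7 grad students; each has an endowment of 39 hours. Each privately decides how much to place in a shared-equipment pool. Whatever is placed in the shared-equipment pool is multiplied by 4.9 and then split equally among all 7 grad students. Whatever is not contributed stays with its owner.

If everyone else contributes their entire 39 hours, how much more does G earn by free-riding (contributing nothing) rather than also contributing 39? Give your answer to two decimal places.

11.70 hours

Switching from a contribution of 39 to 0 lets G keep an extra 39 hours, but lowers the shared-equipment pool by 39, which costs G their own share of that drop: 4.9/7 × 39 = 27.30.
Net gain = 39 − 27.30 = 11.70. The private return per contributed unit (0.7000) is below 1, so free-riding is indeed the best response regardless of what the others do.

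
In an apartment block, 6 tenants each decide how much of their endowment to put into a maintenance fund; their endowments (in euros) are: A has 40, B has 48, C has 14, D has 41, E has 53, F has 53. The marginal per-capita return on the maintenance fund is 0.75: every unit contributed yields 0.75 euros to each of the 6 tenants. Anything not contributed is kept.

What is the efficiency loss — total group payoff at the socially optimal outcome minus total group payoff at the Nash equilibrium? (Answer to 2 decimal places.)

871.50 euros

The private return per contributed unit is 0.75 < 1 for everyone, so the Nash equilibrium is zero contribution and the group total is Σ E_j = 40 + 48 + 14 + 41 + 53 + 53 = 249.
Each contributed unit returns 4.500 to the group, so the social optimum is full contribution by everyone: group total = 4.500 × 249 = 1120.50.
Efficiency loss = (4.500 − 1) × 249 = 871.50.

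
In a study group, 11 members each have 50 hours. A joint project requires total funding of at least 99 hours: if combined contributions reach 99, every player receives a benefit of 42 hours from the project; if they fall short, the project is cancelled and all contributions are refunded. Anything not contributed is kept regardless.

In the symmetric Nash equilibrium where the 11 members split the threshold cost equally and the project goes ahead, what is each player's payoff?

Equal share of the threshold: 99/11 = 9.
At this profile no one gains by cutting their contribution: any cut drops the total below 99, the project is cancelled, contributions are refunded, and the deviator ends with 50, which is less than 50 − 9 + 42 = 83. Contributing more than 9 just wastes the excess. So contributing exactly 9 is a best response.
Each player's payoff: 50 − 9 + 42 = 83.

83 hours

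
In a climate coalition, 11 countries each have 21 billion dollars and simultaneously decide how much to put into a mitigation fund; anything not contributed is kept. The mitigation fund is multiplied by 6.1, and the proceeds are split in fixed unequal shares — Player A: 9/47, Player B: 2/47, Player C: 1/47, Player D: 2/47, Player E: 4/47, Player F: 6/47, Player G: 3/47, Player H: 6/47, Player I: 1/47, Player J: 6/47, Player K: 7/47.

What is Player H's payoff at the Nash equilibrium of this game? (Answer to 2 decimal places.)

37.35 billion dollars

A player with share s gets back 6.1·s per unit contributed, so full contribution is dominant for anyone with s > 1/6.1 = 0.1639 and zero contribution is dominant for anyone below.
The only share above 0.1639 is Player A's 9/47, contributing 21; the remaining 10 contribute 0. Total contributed: 21.
Player H keeps 21 and receives 6.1 × 21 × 6/47 = 16.35 from the mitigation fund, for a payoff of 37.35.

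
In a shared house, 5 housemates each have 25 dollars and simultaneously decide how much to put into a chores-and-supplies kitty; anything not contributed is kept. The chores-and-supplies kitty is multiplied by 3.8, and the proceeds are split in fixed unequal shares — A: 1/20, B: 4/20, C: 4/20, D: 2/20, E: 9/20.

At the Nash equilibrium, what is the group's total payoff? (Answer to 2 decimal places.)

A player with share s gets back 3.8·s per unit contributed, so full contribution is dominant for anyone with s > 1/3.8 = 0.2632 and zero contribution is dominant for anyone below.
E alone (share 9/20) is above the threshold, contributing 25; the remaining 4 contribute 0. Total contributed: 25.
The chores-and-supplies kitty pays out 3.8 × 25 = 95.00 in total (split across the unequal shares, but the aggregate is all that matters for the group sum).
The 4 free-riders keep 25 each, adding 100. Group total = 100 + 95.00 = 195.00.

195.00 dollars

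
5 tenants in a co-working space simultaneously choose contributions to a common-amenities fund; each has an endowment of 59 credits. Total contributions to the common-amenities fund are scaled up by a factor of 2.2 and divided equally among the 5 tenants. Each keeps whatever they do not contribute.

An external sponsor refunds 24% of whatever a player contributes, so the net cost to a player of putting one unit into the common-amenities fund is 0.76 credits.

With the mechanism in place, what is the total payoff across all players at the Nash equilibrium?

295.00 credits

The effective private return is (2.2/5) / 0.76 = 0.5789, which is still under 1, so the mechanism doesn't change anyone's dominant strategy: zero contribution.
Everyone keeps their endowment and the group total is 5 × 59 = 295.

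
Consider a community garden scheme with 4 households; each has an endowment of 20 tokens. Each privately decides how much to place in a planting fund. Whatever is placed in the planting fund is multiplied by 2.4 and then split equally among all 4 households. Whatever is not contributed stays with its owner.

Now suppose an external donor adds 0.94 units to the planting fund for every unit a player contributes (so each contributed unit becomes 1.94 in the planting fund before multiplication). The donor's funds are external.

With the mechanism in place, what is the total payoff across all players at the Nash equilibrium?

372.48 tokens

Under the mechanism each unit contributed yields 2.4 × 1.94 / 4 = 1.1640 back to its contributor per unit of net cost, which exceeds 1, making full contribution the dominant choice for everyone.
So the Nash equilibrium is full contribution by all 4; the group earns 2.4 × 1.94 × 80 = 372.48.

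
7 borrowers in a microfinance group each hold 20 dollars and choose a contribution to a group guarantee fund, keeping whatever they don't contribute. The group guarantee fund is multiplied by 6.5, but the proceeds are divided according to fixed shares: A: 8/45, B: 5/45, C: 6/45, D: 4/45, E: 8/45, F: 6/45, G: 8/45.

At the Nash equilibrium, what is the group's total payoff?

A player with share s gets back 6.5·s per unit contributed, so full contribution is dominant for anyone with s > 1/6.5 = 0.1538 and zero contribution is dominant for anyone below.
A, E and G are above the threshold, contributing 20 each; the remaining 4 contribute 0. Total contributed: 60.
The group guarantee fund pays out 6.5 × 60 = 390.00 in total (split across the unequal shares, but the aggregate is all that matters for the group sum).
The 4 free-riders keep 20 each, adding 80. Group total = 80 + 390.00 = 470.00.

470.00 dollars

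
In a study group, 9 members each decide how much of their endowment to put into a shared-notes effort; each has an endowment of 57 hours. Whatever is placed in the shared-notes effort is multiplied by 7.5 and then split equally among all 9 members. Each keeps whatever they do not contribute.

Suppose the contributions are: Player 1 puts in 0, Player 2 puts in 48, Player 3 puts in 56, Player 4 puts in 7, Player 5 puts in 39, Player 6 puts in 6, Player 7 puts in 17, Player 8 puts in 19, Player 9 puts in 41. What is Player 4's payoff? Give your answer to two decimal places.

244.17 hours

Total contributed: 0 + 48 + 56 + 7 + 39 + 6 + 17 + 19 + 41 = 233.
Each receives 7.5 × 233 / 9 = 194.17 from the shared-notes effort.
Player 4 keeps 57 − 7 = 50, so Player 4's payoff is 50 + 194.17 = 244.17.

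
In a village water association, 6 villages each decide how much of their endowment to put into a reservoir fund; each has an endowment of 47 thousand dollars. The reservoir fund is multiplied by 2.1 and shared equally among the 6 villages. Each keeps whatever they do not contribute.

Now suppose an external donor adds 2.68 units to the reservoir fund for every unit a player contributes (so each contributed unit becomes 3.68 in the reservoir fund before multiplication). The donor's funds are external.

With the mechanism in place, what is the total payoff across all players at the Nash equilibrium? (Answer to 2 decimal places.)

Under the mechanism each unit contributed yields 2.1 × 3.68 / 6 = 1.2880 back to its contributor per unit of net cost, which exceeds 1, making full contribution the dominant choice for everyone.
So the Nash equilibrium is full contribution by all 6; the group earns 2.1 × 3.68 × 282 = 2179.30.

2179.30 thousand dollars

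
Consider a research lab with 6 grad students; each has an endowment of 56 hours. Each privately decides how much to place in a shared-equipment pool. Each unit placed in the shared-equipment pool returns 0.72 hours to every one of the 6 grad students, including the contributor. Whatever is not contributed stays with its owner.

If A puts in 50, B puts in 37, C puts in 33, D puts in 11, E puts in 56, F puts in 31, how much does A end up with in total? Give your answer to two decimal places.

162.96 hours

Total contributed: 50 + 37 + 33 + 11 + 56 + 31 = 218.
Each receives 0.72 × 218 = 156.96 from the shared-equipment pool.
A keeps 56 − 50 = 6, so A's payoff is 6 + 156.96 = 162.96.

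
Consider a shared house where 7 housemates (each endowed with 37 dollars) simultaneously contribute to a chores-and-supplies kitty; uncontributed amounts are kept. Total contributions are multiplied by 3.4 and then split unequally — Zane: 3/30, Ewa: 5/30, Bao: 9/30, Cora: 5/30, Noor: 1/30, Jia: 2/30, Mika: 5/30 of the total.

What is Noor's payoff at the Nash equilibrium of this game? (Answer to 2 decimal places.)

Each unit j contributes comes back to j as 3.4 × (j's share), so j prefers to contribute only if that share exceeds 1/3.4 = 0.2941; otherwise keeping the unit dominates.
Bao alone (share 9/30) is above the threshold, contributing 37; the remaining 6 contribute 0. Total contributed: 37.
Noor keeps 37 and receives 3.4 × 37 × 1/30 = 4.19 from the chores-and-supplies kitty, for a payoff of 41.19.

41.19 dollars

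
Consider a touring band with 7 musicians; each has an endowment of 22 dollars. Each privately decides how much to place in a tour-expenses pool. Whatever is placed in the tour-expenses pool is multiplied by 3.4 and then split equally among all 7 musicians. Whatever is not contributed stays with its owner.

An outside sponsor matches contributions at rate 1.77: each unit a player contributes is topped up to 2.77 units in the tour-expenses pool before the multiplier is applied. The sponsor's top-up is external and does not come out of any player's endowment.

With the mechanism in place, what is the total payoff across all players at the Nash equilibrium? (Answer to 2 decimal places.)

1450.37 dollars

Under the mechanism each unit contributed yields 3.4 × 2.77 / 7 = 1.3454 back to its contributor per unit of net cost, which exceeds 1, making full contribution the dominant choice for everyone.
So the Nash equilibrium is full contribution by all 7; the group earns 3.4 × 2.77 × 154 = 1450.37.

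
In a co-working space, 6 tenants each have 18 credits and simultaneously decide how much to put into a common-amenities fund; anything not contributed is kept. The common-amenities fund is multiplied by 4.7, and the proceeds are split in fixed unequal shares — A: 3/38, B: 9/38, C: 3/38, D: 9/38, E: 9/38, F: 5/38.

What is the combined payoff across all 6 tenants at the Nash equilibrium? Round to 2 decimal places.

307.80 credits

A player with share s gets back 4.7·s per unit contributed, so full contribution is dominant for anyone with s > 1/4.7 = 0.2128 and zero contribution is dominant for anyone below.
B, D and E are above the threshold, contributing 18 each; the remaining 3 contribute 0. Total contributed: 54.
The common-amenities fund pays out 4.7 × 54 = 253.80 in total (split across the unequal shares, but the aggregate is all that matters for the group sum).
The 3 free-riders keep 18 each, adding 54. Group total = 54 + 253.80 = 307.80.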